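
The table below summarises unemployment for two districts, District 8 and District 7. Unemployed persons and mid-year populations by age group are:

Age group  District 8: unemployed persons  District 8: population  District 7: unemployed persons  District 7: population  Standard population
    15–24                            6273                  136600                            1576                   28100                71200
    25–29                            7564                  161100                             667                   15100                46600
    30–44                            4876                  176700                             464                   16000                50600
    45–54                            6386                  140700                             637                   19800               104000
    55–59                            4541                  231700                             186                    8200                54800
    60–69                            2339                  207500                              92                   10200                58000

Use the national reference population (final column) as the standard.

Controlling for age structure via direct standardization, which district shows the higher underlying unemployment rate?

Age-specific rates per 1000 for District 8: 45.922, 46.952, 27.595, 45.387, 19.599, 11.272.
For District 7: 56.085, 44.172, 29.000, 32.172, 22.683, 9.020.
Standard total = 385200; weights = 0.1848, 0.1210, 0.1314, 0.2700, 0.1423, 0.1506.
District 8: 0.1848×45.922 + 0.1210×46.952 + 0.1314×27.595 + 0.2700×45.387 + 0.1423×19.599 + 0.1506×11.272 = 34.5328 per 1000.
District 7: 0.1848×56.085 + 0.1210×44.172 + 0.1314×29.000 + 0.2700×32.172 + 0.1423×22.683 + 0.1506×9.020 = 32.7911 per 1000.
The crude rates (30.33 vs 37.19) would put District 7 higher, but that reflects its age composition; once standardized to a common age structure, District 8 has the higher underlying rate.

District 8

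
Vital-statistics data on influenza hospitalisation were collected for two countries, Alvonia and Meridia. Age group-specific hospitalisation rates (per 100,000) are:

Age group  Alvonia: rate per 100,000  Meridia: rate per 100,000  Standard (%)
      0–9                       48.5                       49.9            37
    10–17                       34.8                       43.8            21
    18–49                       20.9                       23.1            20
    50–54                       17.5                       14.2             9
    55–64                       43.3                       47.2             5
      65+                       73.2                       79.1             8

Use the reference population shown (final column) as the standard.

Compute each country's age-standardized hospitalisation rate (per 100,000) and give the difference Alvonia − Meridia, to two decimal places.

Standard weights: 0.37, 0.21, 0.20, 0.09, 0.05, 0.08.
Alvonia: 0.3700×48.5 + 0.2100×34.8 + 0.2000×20.9 + 0.0900×17.5 + 0.0500×43.3 + 0.0800×73.2 = 39.0290 per 100,000.
Meridia: 0.3700×49.9 + 0.2100×43.8 + 0.2000×23.1 + 0.0900×14.2 + 0.0500×47.2 + 0.0800×79.1 = 42.2470 per 100,000.
Difference = 39.0290 − 42.2470 = -3.2180.

-3.22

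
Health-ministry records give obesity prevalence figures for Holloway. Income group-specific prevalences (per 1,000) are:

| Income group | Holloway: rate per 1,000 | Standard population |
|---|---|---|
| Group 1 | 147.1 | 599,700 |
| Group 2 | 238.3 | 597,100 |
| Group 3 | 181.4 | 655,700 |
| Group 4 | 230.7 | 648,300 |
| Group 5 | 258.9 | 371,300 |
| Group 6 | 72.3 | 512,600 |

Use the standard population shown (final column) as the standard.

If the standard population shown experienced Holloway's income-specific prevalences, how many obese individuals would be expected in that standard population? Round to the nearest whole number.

Expected obese individuals = Σ (standard pop × income-specific rate ÷ 1,000)
= 599,700×147.1/1,000 + 597,100×238.3/1,000 + 655,700×181.4/1,000 + 648,300×230.7/1,000 + 371,300×258.9/1,000 + 512,600×72.3/1,000
= 88215.87 + 142288.93 + 118943.98 + 149562.81 + 96129.57 + 37060.98 = 632202.14.

632202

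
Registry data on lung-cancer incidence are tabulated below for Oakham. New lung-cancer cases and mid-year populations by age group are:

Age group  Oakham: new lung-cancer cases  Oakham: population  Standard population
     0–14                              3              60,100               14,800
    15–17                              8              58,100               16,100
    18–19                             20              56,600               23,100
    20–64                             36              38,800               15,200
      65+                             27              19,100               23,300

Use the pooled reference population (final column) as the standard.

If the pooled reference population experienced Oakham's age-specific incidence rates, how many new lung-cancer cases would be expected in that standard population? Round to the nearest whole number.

Age-specific rates per 100,000 for Oakham: 4.99, 13.77, 35.34, 92.78, 141.36.
Expected new lung-cancer cases = Σ (standard pop × age-specific rate ÷ 100,000)
= 14,800×4.99/100,000 + 16,100×13.77/100,000 + 23,100×35.34/100,000 + 15,200×92.78/100,000 + 23,300×141.36/100,000
= 0.74 + 2.22 + 8.16 + 14.10 + 32.94 = 58.16.

58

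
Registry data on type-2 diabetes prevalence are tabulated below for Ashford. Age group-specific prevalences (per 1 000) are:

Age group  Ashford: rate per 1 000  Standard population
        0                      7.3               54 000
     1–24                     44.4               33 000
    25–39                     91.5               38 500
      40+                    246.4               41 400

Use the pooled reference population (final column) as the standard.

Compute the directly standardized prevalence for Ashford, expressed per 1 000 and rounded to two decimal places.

93.37

Standard total = 166 900; weights = 0.3235, 0.1977, 0.2307, 0.2481.
Standardized rate: 0.3235×7.3 + 0.1977×44.4 + 0.2307×91.5 + 0.2481×246.4 = 93.3679 per 1 000.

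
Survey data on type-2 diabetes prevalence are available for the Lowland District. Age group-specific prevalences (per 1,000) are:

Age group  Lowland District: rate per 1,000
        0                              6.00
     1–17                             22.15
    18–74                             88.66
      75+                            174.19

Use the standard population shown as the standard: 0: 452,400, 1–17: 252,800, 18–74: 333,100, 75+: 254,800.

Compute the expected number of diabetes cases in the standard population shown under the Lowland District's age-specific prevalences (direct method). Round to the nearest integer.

82230

Expected diabetes cases = Σ (standard pop × age-specific rate ÷ 1,000)
= 452,400×6.00/1,000 + 252,800×22.15/1,000 + 333,100×88.66/1,000 + 254,800×174.19/1,000
= 2714.40 + 5599.52 + 29532.65 + 44383.61 = 82230.18.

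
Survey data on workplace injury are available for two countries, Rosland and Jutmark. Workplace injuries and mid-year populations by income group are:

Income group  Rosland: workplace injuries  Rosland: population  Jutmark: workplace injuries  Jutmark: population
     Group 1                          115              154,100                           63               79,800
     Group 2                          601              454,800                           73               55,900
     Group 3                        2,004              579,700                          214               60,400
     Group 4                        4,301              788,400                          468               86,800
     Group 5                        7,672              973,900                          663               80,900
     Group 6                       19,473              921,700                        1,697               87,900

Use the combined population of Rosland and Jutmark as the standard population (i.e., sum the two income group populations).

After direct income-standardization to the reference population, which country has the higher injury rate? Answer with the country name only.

Income-specific rates per 10,000 for Rosland: 7.46, 13.21, 34.57, 54.55, 78.78, 211.27.
For Jutmark: 7.89, 13.06, 35.43, 53.92, 81.95, 193.06.
Combined standard total = 4,324,300; weights = 0.0541, 0.1181, 0.1480, 0.2024, 0.2439, 0.2335.
Rosland: 0.0541×7.46 + 0.1181×13.21 + 0.1480×34.57 + 0.2024×54.55 + 0.2439×78.78 + 0.2335×211.27 = 86.6640 per 10,000.
Jutmark: 0.0541×7.89 + 0.1181×13.06 + 0.1480×35.43 + 0.2024×53.92 + 0.2439×81.95 + 0.2335×193.06 = 83.1905 per 10,000.

Rosland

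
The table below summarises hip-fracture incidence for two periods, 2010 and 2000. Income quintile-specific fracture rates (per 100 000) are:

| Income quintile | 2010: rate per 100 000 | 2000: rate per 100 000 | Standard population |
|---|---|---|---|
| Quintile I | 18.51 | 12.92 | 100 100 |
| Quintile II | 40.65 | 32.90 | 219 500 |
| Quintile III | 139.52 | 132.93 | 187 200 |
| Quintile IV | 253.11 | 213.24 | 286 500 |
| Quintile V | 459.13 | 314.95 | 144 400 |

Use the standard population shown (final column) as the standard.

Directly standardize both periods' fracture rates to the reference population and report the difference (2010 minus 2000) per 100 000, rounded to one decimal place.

Standard total = 937 700; weights = 0.1068, 0.2341, 0.1996, 0.3055, 0.1540.
2010: 0.1068×18.51 + 0.2341×40.65 + 0.1996×139.52 + 0.3055×253.11 + 0.1540×459.13 = 187.3820 per 100 000.
2000: 0.1068×12.92 + 0.2341×32.90 + 0.1996×132.93 + 0.3055×213.24 + 0.1540×314.95 = 149.2710 per 100 000.
Difference = 187.3820 − 149.2710 = 38.1110.

38.1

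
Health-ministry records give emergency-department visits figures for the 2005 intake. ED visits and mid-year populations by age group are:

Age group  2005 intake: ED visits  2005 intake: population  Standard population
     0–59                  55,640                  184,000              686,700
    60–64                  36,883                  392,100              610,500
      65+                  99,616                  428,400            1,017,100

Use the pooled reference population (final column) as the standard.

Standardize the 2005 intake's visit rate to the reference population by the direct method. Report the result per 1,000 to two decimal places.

Age-specific rates per 1,000 for the 2005 intake: 302.391, 94.065, 232.530.
Standard total = 2,314,300; weights = 0.2967, 0.2638, 0.4395.
Standardized rate: 0.2967×302.391 + 0.2638×94.065 + 0.4395×232.530 = 216.7332 per 1,000.

216.73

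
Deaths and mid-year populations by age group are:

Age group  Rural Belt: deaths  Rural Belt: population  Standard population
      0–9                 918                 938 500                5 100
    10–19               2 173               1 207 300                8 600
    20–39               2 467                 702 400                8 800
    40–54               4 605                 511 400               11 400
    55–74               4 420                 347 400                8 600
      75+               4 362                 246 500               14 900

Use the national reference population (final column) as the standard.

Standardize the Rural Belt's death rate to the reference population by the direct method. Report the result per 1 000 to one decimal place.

9.2

Age-specific rates per 1 000 for the Rural Belt: 0.978, 1.800, 3.512, 9.005, 12.723, 17.696.
Standard total = 57 400; weights = 0.0889, 0.1498, 0.1533, 0.1986, 0.1498, 0.2596.
Standardized rate: 0.0889×0.978 + 0.1498×1.800 + 0.1533×3.512 + 0.1986×9.005 + 0.1498×12.723 + 0.2596×17.696 = 9.1832 per 1 000.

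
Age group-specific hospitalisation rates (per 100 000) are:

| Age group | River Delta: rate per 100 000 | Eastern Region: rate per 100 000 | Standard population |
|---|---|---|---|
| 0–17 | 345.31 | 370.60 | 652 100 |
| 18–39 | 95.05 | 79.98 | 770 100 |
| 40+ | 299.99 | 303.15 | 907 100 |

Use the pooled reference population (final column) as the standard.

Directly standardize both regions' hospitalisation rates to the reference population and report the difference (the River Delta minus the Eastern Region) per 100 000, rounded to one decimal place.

-3.3

Standard total = 2 329 300; weights = 0.2800, 0.3306, 0.3894.
The River Delta: 0.2800×345.31 + 0.3306×95.05 + 0.3894×299.99 = 244.9215 per 100 000.
The Eastern Region: 0.2800×370.60 + 0.3306×79.98 + 0.3894×303.15 = 248.2498 per 100 000.
Difference = 244.9215 − 248.2498 = -3.3283.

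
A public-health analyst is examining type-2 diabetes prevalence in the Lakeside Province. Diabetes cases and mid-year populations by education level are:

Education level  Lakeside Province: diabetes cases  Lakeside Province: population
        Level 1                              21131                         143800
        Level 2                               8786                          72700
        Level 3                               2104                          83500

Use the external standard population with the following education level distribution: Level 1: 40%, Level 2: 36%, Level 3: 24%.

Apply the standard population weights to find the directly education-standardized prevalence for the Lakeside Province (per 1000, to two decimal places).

108.33

Education-specific rates per 1000 for the Lakeside Province: 146.947, 120.853, 25.198.
Standard weights: 0.40, 0.36, 0.24.
Standardized rate: 0.4000×146.947 + 0.3600×120.853 + 0.2400×25.198 = 108.3333 per 1000.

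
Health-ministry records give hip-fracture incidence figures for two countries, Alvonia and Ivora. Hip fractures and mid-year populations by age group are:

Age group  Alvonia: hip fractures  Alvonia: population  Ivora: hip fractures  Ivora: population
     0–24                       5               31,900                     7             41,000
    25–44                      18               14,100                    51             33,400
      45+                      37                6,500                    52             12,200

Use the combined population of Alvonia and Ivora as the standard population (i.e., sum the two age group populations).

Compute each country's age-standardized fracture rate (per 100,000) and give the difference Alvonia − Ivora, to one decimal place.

9.9

Age-specific rates per 100,000 for Alvonia: 15.67, 127.66, 569.23.
For Ivora: 17.07, 152.69, 426.23.
Combined standard total = 139,100; weights = 0.5241, 0.3415, 0.1344.
Alvonia: 0.5241×15.67 + 0.3415×127.66 + 0.1344×569.23 = 128.3327 per 100,000.
Ivora: 0.5241×17.07 + 0.3415×152.69 + 0.1344×426.23 = 118.3905 per 100,000.
Difference = 128.3327 − 118.3905 = 9.9422.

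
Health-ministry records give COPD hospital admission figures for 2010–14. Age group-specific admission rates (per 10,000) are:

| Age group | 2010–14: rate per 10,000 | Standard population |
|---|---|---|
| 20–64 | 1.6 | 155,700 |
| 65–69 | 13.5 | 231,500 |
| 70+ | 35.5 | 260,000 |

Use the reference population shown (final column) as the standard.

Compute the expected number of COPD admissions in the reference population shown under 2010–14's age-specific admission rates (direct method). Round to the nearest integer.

Expected COPD admissions = Σ (standard pop × age-specific rate ÷ 10,000)
= 155,700×1.6/10,000 + 231,500×13.5/10,000 + 260,000×35.5/10,000
= 24.91 + 312.52 + 923.00 = 1260.44.

1260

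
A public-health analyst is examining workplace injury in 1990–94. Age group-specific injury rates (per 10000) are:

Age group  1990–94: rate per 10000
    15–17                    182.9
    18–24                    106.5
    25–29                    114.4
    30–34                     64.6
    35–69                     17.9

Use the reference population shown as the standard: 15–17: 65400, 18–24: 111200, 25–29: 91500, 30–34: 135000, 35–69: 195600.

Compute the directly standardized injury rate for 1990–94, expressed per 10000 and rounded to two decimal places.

77.66

Standard total = 598700; weights = 0.1092, 0.1857, 0.1528, 0.2255, 0.3267.
Standardized rate: 0.1092×182.9 + 0.1857×106.5 + 0.1528×114.4 + 0.2255×64.6 + 0.3267×17.9 = 77.6588 per 10000.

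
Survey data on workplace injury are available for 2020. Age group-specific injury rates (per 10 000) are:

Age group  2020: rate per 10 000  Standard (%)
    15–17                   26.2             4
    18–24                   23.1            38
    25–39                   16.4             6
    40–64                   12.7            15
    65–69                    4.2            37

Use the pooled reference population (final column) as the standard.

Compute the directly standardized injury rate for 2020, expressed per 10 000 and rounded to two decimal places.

Standard weights: 0.04, 0.38, 0.06, 0.15, 0.37.
Standardized rate: 0.0400×26.2 + 0.3800×23.1 + 0.0600×16.4 + 0.1500×12.7 + 0.3700×4.2 = 14.2690 per 10 000.

14.27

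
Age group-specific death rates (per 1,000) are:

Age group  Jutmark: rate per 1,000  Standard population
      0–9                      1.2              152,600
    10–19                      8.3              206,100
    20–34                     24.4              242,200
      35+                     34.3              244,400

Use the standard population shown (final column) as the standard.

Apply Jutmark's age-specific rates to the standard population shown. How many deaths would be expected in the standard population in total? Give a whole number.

16186

Expected deaths = Σ (standard pop × age-specific rate ÷ 1,000)
= 152,600×1.2/1,000 + 206,100×8.3/1,000 + 242,200×24.4/1,000 + 244,400×34.3/1,000
= 183.12 + 1710.63 + 5909.68 + 8382.92 = 16186.35.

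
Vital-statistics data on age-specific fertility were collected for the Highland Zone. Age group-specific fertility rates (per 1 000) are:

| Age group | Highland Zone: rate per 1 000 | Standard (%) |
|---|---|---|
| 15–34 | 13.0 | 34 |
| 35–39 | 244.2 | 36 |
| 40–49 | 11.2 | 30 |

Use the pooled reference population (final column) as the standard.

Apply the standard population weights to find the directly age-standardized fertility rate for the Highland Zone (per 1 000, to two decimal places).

95.69

Standard weights: 0.34, 0.36, 0.30.
Standardized rate: 0.3400×13.0 + 0.3600×244.2 + 0.3000×11.2 = 95.6920 per 1 000.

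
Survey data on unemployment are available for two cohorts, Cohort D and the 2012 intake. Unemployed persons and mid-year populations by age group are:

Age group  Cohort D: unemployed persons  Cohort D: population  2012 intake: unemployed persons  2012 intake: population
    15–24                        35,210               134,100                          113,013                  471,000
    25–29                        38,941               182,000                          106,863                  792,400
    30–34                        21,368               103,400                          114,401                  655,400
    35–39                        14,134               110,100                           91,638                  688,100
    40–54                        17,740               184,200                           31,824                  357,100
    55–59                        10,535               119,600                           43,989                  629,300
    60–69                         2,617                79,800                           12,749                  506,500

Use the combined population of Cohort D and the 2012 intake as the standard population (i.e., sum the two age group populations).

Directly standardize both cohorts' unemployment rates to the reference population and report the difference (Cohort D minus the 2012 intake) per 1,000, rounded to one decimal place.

26.6

Age-specific rates per 1,000 for Cohort D: 262.565, 213.962, 206.654, 128.374, 96.308, 88.085, 32.794.
For the 2012 intake: 239.943, 134.860, 174.551, 133.175, 89.118, 69.901, 25.171.
Combined standard total = 5,013,000; weights = 0.1207, 0.1944, 0.1514, 0.1592, 0.1080, 0.1494, 0.1170.
Cohort D: 0.1207×262.565 + 0.1944×213.962 + 0.1514×206.654 + 0.1592×128.374 + 0.1080×96.308 + 0.1494×88.085 + 0.1170×32.794 = 152.3969 per 1,000.
The 2012 intake: 0.1207×239.943 + 0.1944×134.860 + 0.1514×174.551 + 0.1592×133.175 + 0.1080×89.118 + 0.1494×69.901 + 0.1170×25.171 = 125.8116 per 1,000.
Difference = 152.3969 − 125.8116 = 26.5853.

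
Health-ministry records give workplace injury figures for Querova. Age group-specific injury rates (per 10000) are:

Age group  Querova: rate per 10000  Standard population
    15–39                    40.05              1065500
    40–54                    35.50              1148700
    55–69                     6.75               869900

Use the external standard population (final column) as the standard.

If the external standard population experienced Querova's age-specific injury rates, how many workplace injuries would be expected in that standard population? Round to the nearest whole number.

Expected workplace injuries = Σ (standard pop × age-specific rate ÷ 10000)
= 1065500×40.05/10000 + 1148700×35.50/10000 + 869900×6.75/10000
= 4267.33 + 4077.89 + 587.18 = 8932.40.

8932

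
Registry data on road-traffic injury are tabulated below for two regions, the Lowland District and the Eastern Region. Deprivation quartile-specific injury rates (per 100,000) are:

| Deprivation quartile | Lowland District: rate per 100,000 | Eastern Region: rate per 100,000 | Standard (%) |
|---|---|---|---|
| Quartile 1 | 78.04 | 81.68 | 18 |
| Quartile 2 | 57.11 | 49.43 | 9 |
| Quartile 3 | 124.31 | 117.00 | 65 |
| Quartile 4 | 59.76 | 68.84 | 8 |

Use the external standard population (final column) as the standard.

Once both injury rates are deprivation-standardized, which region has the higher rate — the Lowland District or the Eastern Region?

Standard weights: 0.18, 0.09, 0.65, 0.08.
The Lowland District: 0.1800×78.04 + 0.0900×57.11 + 0.6500×124.31 + 0.0800×59.76 = 104.7694 per 100,000.
The Eastern Region: 0.1800×81.68 + 0.0900×49.43 + 0.6500×117.00 + 0.0800×68.84 = 100.7083 per 100,000.

Lowland District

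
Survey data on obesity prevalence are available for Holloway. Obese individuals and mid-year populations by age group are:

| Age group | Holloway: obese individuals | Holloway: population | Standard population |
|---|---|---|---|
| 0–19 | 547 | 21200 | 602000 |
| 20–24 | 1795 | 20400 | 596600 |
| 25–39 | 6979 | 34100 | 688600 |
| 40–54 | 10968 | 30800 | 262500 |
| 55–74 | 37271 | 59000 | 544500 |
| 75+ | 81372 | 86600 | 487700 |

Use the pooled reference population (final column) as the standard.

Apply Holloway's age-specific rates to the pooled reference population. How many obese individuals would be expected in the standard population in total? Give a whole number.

1104661

Age-specific rates per 1000 for Holloway: 25.802, 87.990, 204.663, 356.104, 631.712, 939.630.
Expected obese individuals = Σ (standard pop × age-specific rate ÷ 1000)
= 602000×25.802/1000 + 596600×87.990/1000 + 688600×204.663/1000 + 262500×356.104/1000 + 544500×631.712/1000 + 487700×939.630/1000
= 15532.74 + 52494.95 + 140930.77 + 93477.27 + 343967.11 + 458257.79 = 1104660.63.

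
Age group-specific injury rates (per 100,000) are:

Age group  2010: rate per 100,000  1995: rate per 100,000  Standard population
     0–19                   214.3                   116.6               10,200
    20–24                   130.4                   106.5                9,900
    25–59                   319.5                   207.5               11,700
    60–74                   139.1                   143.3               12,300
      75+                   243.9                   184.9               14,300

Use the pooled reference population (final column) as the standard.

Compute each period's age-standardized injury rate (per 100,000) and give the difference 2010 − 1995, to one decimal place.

57.1

Standard total = 58,400; weights = 0.1747, 0.1695, 0.2003, 0.2106, 0.2449.
2010: 0.1747×214.3 + 0.1695×130.4 + 0.2003×319.5 + 0.2106×139.1 + 0.2449×243.9 = 212.5628 per 100,000.
1995: 0.1747×116.6 + 0.1695×106.5 + 0.2003×207.5 + 0.2106×143.3 + 0.2449×184.9 = 155.4466 per 100,000.
Difference = 212.5628 − 155.4466 = 57.1163.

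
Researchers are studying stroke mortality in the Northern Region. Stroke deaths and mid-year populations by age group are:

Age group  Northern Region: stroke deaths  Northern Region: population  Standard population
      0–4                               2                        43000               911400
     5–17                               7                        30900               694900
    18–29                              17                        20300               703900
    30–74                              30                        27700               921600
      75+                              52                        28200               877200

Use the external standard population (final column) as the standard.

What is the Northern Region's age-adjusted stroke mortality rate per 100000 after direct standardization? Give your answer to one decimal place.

82.9

Age-specific rates per 100000 for the Northern Region: 4.65, 22.65, 83.74, 108.30, 184.40.
Standard total = 4109000; weights = 0.2218, 0.1691, 0.1713, 0.2243, 0.2135.
Standardized rate: 0.2218×4.65 + 0.1691×22.65 + 0.1713×83.74 + 0.2243×108.30 + 0.2135×184.40 = 82.8654 per 100000.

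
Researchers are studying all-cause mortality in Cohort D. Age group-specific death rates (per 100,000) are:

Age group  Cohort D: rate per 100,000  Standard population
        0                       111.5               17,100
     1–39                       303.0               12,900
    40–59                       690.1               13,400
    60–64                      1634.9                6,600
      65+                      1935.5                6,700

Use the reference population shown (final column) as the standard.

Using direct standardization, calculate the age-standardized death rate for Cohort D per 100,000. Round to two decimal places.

684.67

Standard total = 56,700; weights = 0.3016, 0.2275, 0.2363, 0.1164, 0.1182.
Standardized rate: 0.3016×111.5 + 0.2275×303.0 + 0.2363×690.1 + 0.1164×1634.9 + 0.1182×1935.5 = 684.6716 per 100,000.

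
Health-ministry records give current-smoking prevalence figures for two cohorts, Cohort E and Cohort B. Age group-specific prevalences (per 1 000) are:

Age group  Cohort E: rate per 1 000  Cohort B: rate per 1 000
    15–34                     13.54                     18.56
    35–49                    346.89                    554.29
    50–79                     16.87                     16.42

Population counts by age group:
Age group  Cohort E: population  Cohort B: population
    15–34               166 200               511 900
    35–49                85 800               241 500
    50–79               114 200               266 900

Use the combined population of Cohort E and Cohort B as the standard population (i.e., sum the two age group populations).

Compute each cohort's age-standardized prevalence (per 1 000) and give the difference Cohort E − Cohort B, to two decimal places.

-51.29

Combined standard total = 1 386 500; weights = 0.4891, 0.2361, 0.2749.
Cohort E: 0.4891×13.54 + 0.2361×346.89 + 0.2749×16.87 = 93.1466 per 1 000.
Cohort B: 0.4891×18.56 + 0.2361×554.29 + 0.2749×16.42 = 144.4373 per 1 000.
Difference = 93.1466 − 144.4373 = -51.2907.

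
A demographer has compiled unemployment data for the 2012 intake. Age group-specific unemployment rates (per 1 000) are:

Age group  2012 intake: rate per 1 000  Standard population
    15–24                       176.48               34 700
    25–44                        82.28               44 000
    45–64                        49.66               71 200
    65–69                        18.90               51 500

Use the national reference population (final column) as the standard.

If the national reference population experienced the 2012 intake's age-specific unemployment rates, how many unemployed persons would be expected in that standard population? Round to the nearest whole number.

14253

Expected unemployed persons = Σ (standard pop × age-specific rate ÷ 1 000)
= 34 700×176.48/1 000 + 44 000×82.28/1 000 + 71 200×49.66/1 000 + 51 500×18.90/1 000
= 6123.86 + 3620.32 + 3535.79 + 973.35 = 14253.32.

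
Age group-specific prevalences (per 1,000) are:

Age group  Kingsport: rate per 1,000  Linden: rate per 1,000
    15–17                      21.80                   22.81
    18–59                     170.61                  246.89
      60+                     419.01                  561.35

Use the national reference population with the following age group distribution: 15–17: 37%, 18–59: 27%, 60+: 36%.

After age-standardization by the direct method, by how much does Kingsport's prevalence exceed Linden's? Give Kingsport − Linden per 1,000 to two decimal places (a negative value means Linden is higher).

Standard weights: 0.37, 0.27, 0.36.
Kingsport: 0.3700×21.80 + 0.2700×170.61 + 0.3600×419.01 = 204.9743 per 1,000.
Linden: 0.3700×22.81 + 0.2700×246.89 + 0.3600×561.35 = 277.1860 per 1,000.
Difference = 204.9743 − 277.1860 = -72.2117.

-72.21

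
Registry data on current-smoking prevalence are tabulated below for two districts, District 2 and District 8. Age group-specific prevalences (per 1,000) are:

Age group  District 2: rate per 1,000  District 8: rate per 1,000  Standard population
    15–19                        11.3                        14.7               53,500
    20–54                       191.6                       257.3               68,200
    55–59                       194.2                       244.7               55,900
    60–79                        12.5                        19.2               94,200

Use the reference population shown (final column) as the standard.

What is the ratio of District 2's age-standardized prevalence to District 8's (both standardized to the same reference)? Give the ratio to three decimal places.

Standard total = 271,800; weights = 0.1968, 0.2509, 0.2057, 0.3466.
District 2: 0.1968×11.3 + 0.2509×191.6 + 0.2057×194.2 + 0.3466×12.5 = 94.5730 per 1,000.
District 8: 0.1968×14.7 + 0.2509×257.3 + 0.2057×244.7 + 0.3466×19.2 = 124.4359 per 1,000.
Ratio = 94.5730 ÷ 124.4359 = 0.76001.

0.760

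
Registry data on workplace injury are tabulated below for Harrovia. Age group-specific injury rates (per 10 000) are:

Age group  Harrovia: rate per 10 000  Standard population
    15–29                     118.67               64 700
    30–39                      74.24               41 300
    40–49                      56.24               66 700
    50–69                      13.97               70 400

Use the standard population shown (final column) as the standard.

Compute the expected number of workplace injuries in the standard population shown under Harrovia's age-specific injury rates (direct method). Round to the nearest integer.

1548

Expected workplace injuries = Σ (standard pop × age-specific rate ÷ 10 000)
= 64 700×118.67/10 000 + 41 300×74.24/10 000 + 66 700×56.24/10 000 + 70 400×13.97/10 000
= 767.79 + 306.61 + 375.12 + 98.35 = 1547.88.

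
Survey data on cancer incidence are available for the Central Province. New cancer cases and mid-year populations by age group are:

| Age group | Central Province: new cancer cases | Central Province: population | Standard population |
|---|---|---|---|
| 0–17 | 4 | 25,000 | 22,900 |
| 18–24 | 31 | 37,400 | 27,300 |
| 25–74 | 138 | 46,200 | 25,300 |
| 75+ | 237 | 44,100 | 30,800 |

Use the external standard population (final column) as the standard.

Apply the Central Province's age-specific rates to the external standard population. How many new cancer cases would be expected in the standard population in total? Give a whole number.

Age-specific rates per 100,000 for the Central Province: 16.00, 82.89, 298.70, 537.41.
Expected new cancer cases = Σ (standard pop × age-specific rate ÷ 100,000)
= 22,900×16.00/100,000 + 27,300×82.89/100,000 + 25,300×298.70/100,000 + 30,800×537.41/100,000
= 3.66 + 22.63 + 75.57 + 165.52 = 267.39.

267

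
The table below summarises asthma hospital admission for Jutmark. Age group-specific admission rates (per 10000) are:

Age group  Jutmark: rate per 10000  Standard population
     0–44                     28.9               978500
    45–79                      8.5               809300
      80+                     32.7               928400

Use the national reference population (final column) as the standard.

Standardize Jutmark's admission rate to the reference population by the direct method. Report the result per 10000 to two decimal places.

24.12

Standard total = 2716200; weights = 0.3602, 0.2980, 0.3418.
Standardized rate: 0.3602×28.9 + 0.2980×8.5 + 0.3418×32.7 = 24.1206 per 10000.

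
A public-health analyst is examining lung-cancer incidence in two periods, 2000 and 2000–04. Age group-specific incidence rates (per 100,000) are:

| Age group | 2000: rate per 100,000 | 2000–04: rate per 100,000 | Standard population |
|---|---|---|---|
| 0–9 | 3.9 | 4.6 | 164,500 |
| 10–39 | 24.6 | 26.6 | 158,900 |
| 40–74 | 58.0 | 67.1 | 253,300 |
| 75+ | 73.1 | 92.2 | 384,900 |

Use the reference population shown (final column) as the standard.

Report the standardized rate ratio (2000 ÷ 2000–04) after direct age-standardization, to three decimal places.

Standard total = 961,600; weights = 0.1711, 0.1652, 0.2634, 0.4003.
2000: 0.1711×3.9 + 0.1652×24.6 + 0.2634×58.0 + 0.4003×73.1 = 49.2700 per 100,000.
2000–04: 0.1711×4.6 + 0.1652×26.6 + 0.2634×67.1 + 0.4003×92.2 = 59.7625 per 100,000.
Ratio = 49.2700 ÷ 59.7625 = 0.82443.

0.824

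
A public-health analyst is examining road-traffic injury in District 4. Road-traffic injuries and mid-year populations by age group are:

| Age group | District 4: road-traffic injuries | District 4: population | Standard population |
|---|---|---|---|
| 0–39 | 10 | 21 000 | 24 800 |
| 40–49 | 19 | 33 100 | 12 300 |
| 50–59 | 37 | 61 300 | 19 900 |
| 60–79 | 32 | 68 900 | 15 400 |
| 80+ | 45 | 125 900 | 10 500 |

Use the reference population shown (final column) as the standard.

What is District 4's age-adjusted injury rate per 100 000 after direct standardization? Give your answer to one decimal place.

50.4

Age-specific rates per 100 000 for District 4: 47.62, 57.40, 60.36, 46.44, 35.74.
Standard total = 82 900; weights = 0.2992, 0.1484, 0.2400, 0.1858, 0.1267.
Standardized rate: 0.2992×47.62 + 0.1484×57.40 + 0.2400×60.36 + 0.1858×46.44 + 0.1267×35.74 = 50.4062 per 100 000.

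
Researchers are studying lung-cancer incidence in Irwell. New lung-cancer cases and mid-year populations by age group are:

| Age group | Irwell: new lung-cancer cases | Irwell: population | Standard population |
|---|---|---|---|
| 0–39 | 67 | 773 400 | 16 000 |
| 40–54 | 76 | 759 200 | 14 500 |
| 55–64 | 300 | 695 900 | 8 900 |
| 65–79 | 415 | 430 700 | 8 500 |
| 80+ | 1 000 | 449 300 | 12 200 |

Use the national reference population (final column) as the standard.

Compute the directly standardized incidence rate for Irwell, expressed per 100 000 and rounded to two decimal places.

Age-specific rates per 100 000 for Irwell: 8.66, 10.01, 43.11, 96.35, 222.57.
Standard total = 60 100; weights = 0.2662, 0.2413, 0.1481, 0.1414, 0.2030.
Standardized rate: 0.2662×8.66 + 0.2413×10.01 + 0.1481×43.11 + 0.1414×96.35 + 0.2030×222.57 = 69.9133 per 100 000.

69.91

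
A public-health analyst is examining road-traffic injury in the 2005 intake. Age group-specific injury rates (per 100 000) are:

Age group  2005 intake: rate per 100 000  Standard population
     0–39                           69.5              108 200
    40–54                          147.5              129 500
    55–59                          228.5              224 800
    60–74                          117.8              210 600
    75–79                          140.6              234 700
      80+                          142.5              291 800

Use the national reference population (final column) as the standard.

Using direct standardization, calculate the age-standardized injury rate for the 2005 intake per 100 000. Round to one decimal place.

147.9

Standard total = 1 199 600; weights = 0.0902, 0.1080, 0.1874, 0.1756, 0.1956, 0.2432.
Standardized rate: 0.0902×69.5 + 0.1080×147.5 + 0.1874×228.5 + 0.1756×117.8 + 0.1956×140.6 + 0.2432×142.5 = 147.8634 per 100 000.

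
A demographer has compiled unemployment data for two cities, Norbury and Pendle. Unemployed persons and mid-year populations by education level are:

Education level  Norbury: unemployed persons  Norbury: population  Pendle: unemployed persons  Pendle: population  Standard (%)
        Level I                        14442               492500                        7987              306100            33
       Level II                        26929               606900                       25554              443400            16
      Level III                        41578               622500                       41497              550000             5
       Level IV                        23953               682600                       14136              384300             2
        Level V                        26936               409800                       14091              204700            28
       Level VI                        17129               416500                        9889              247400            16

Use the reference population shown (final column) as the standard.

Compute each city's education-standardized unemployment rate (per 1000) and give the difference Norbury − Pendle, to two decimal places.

-2.21

Education-specific rates per 1000 for Norbury: 29.324, 44.371, 66.792, 35.091, 65.730, 41.126.
For Pendle: 26.093, 57.632, 75.449, 36.784, 68.837, 39.972.
Standard weights: 0.33, 0.16, 0.05, 0.02, 0.28, 0.16.
Norbury: 0.3300×29.324 + 0.1600×44.371 + 0.0500×66.792 + 0.0200×35.091 + 0.2800×65.730 + 0.1600×41.126 = 45.8022 per 1000.
Pendle: 0.3300×26.093 + 0.1600×57.632 + 0.0500×75.449 + 0.0200×36.784 + 0.2800×68.837 + 0.1600×39.972 = 48.0098 per 1000.
Difference = 45.8022 − 48.0098 = -2.2076.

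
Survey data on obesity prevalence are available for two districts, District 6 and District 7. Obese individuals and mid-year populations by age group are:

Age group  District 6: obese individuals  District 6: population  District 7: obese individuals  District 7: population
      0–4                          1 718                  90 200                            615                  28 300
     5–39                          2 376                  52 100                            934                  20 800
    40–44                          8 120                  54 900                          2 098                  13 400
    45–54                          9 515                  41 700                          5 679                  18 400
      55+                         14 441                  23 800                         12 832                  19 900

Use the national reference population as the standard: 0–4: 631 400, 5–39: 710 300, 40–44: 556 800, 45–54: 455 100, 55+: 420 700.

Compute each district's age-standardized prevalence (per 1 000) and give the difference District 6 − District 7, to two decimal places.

Age-specific rates per 1 000 for District 6: 19.047, 45.605, 147.905, 228.177, 606.765.
For District 7: 21.731, 44.904, 156.567, 308.641, 644.824.
Standard total = 2 774 300; weights = 0.2276, 0.2560, 0.2007, 0.1640, 0.1516.
District 6: 0.2276×19.047 + 0.2560×45.605 + 0.2007×147.905 + 0.1640×228.177 + 0.1516×606.765 = 175.1368 per 1 000.
District 7: 0.2276×21.731 + 0.2560×44.904 + 0.2007×156.567 + 0.1640×308.641 + 0.1516×644.824 = 196.2777 per 1 000.
Difference = 175.1368 − 196.2777 = -21.1409.

-21.14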